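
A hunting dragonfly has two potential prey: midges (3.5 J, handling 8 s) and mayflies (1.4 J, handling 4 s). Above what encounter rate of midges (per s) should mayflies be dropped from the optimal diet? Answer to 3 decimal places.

0.500 per s

Drop mayflies once their profitability E₂/h₂ falls below the rate achievable on midges alone: E₂/h₂ = λE₁/(1 + λh₁).
Solve for λ: λE₁h₂ = E₂(1 + λh₁) → λ(E₁h₂ − E₂h₁) = E₂ → λ = E₂/(E₁h₂ − E₂h₁).
λ = 1.4/(3.5×4 − 1.4×8) = 1.4/2.8 = 0.5 per s.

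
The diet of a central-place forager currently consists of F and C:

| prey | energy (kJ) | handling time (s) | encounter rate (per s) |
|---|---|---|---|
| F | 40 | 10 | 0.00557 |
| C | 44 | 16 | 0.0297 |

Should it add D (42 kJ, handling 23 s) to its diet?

Yes

Intake rate on the current diet: R = (0.00557×40 + 0.0297×44) / (1 + 0.00557×10 + 0.0297×16) = 1.53/1.531 = 0.9992 kJ/s.
D: E/h = 42/23 = 1.826 kJ/s.
1.826 > 0.9992, so adding D raises the average — include it.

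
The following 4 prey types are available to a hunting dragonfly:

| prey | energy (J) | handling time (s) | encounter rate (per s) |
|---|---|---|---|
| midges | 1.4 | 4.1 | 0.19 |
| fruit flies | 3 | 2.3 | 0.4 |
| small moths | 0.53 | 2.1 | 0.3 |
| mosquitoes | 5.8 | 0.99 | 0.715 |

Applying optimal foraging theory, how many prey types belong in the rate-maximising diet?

Profitabilities (E/h, J/s): mosquitoes 5.86, fruit flies 1.3, midges 0.341, small moths 0.252. Add prey in this order while the next type's profitability exceeds the intake rate on those already taken.
Rate on top 1: 2.428. fruit flies: 1.3 < 2.428 → exclude; stop.
Optimal diet: mosquitoes — 1 of 4 types.

1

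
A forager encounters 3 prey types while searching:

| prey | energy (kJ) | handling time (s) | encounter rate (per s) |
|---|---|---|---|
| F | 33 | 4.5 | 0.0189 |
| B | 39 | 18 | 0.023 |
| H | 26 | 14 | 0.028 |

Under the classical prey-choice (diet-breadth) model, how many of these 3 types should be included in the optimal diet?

Profitabilities (E/h, kJ/s): F 7.33, B 2.17, H 1.86. Add prey in this order while the next type's profitability exceeds the intake rate on those already taken.
Rate on top 1: 0.5748. B: 2.17 > 0.5748 → include.
Rate on top 2: 1.014. H: 1.86 > 1.014 → include.
Optimal diet: F, B, H — 3 of 3 types.

3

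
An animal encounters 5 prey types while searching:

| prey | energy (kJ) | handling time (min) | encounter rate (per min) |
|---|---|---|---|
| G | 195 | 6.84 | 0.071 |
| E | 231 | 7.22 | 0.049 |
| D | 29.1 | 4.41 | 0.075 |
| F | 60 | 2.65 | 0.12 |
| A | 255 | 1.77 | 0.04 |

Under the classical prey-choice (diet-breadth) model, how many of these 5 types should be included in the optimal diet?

4

E/h in descending order: A 144, E 32, G 28.5, F 22.6, D 6.6 kJ/min. The optimal diet is the largest prefix of this list for which every included type satisfies E_i/h_i > R on the types above it.
Rate on top 1: 9.526. E: 32 > 9.526 → include.
Rate on top 2: 15.11. G: 28.5 > 15.11 → include.
Rate on top 3: 18.51. F: 22.6 > 18.51 → include.
Rate on top 4: 19.1. D: 6.6 < 19.1 → exclude; stop.
Optimal diet: A, E, G, F — 4 of 5 types.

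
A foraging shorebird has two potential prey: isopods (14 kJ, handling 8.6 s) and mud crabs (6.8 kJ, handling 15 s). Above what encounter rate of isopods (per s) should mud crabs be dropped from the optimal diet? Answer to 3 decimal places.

0.045 per s

Drop mud crabs once their profitability E₂/h₂ falls below the rate achievable on isopods alone: E₂/h₂ = λE₁/(1 + λh₁).
Solve for λ: λE₁h₂ = E₂(1 + λh₁) → λ(E₁h₂ − E₂h₁) = E₂ → λ = E₂/(E₁h₂ − E₂h₁).
λ = 6.8/(14×15 − 6.8×8.6) = 6.8/151.5 = 0.04488 per s.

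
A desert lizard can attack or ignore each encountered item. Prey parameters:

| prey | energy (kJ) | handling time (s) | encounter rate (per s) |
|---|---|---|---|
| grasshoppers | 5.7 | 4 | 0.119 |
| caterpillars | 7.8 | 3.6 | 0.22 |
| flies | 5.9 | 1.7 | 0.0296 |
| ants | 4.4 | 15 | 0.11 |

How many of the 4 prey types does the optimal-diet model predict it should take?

Rank by E/h (kJ/s): flies 3.47, caterpillars 2.17, grasshoppers 1.43, ants 0.293. Include each in turn until the next type's E/h falls below the running intake rate.
Rate on top 1: 0.1663. caterpillars: 2.17 > 0.1663 → include.
Rate on top 2: 1.026. grasshoppers: 1.43 > 1.026 → include.
Rate on top 3: 1.108. ants: 0.293 < 1.108 → exclude; stop.
Optimal diet: flies, caterpillars, grasshoppers — 3 of 4 types.

3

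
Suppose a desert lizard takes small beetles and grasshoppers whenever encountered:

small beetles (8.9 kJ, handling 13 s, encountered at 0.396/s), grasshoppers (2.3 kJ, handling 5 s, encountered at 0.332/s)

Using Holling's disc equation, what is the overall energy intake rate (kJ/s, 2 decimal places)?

0.55 kJ/s

Energy encountered per unit search time: 0.396×8.9 + 0.332×2.3 = 4.288 kJ/s.
Handling time per unit search time: 0.396×13 + 0.332×5 = 6.808.
Rate = 4.288/(1 + 6.808) = 0.5492 kJ/s.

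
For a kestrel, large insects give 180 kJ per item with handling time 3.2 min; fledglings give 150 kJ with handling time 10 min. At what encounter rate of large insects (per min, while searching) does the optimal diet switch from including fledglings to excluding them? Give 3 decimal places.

0.114 per min

Drop fledglings once their profitability E₂/h₂ falls below the rate achievable on large insects alone: E₂/h₂ = λE₁/(1 + λh₁).
Solve for λ: λE₁h₂ = E₂(1 + λh₁) → λ(E₁h₂ − E₂h₁) = E₂ → λ = E₂/(E₁h₂ − E₂h₁).
λ = 150/(180×10 − 150×3.2) = 150/1320 = 0.1136 per min.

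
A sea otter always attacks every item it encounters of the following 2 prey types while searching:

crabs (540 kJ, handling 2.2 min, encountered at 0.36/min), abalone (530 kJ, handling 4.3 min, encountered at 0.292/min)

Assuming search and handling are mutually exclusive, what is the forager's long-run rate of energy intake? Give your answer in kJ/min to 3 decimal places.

114.569 kJ/min

R = (0.36×540 + 0.292×530) / (1 + 0.36×2.2 + 0.292×4.3) = 349.2/3.048 = 114.6 kJ/min.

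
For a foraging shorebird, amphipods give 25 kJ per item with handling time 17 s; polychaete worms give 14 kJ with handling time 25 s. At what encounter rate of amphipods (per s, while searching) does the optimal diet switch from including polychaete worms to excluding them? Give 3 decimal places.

The zero-one rule: include polychaete worms iff E₂/h₂ > λE₁/(1+λh₁). Equality gives the switch point.
λE₁h₂ = E₂ + λE₂h₁ ⇒ λ = E₂/(E₁h₂ − E₂h₁) = 14/(625 − 238) = 0.03618 per s.

0.036 per s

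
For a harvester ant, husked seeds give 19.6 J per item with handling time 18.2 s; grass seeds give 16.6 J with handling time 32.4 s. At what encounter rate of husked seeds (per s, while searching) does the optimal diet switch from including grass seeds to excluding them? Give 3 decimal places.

Drop grass seeds once their profitability E₂/h₂ falls below the rate achievable on husked seeds alone: E₂/h₂ = λE₁/(1 + λh₁).
Solve for λ: λE₁h₂ = E₂(1 + λh₁) → λ(E₁h₂ − E₂h₁) = E₂ → λ = E₂/(E₁h₂ − E₂h₁).
λ = 16.6/(19.6×32.4 − 16.6×18.2) = 16.6/332.9 = 0.04986 per s.

0.050 per s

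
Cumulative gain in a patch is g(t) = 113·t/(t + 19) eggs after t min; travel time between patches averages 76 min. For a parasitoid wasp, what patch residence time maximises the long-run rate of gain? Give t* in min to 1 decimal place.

Maximise g(t)/(T+t): set derivative to zero → g'(t)(T+t) = g(t).
g'(t) = 113·19/(t + 19)². Setting 113·19/(t+19)² = 113t/[(t+19)(76+t)] gives 19(76+t) = t(t+19), so t² = 19×76 = 1444.
t* = √1444 = 38 min.

38.0 min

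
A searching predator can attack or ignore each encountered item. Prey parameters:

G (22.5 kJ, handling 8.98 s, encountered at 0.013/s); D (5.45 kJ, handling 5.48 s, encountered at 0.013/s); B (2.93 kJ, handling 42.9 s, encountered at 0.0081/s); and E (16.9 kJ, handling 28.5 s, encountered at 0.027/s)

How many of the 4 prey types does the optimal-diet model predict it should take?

3

Profitabilities (E/h, kJ/s): G 2.51, D 0.995, E 0.593, B 0.0683. Add prey in this order while the next type's profitability exceeds the intake rate on those already taken.
Rate on top 1: 0.2619. D: 0.995 > 0.2619 → include.
Rate on top 2: 0.3059. E: 0.593 > 0.3059 → include.
Rate on top 3: 0.4187. B: 0.0683 < 0.4187 → exclude; stop.
Optimal diet: G, D, E — 3 of 4 types.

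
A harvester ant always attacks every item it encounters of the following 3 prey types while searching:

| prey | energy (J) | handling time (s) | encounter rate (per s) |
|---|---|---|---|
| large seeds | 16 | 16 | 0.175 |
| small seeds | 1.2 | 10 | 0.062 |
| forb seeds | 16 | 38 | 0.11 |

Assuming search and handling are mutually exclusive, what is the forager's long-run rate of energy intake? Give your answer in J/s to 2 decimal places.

0.54 J/s

Energy encountered per unit search time: 0.175×16 + 0.062×1.2 + 0.11×16 = 4.634 J/s.
Handling time per unit search time: 0.175×16 + 0.062×10 + 0.11×38 = 7.6.
Rate = 4.634/(1 + 7.6) = 0.5389 J/s.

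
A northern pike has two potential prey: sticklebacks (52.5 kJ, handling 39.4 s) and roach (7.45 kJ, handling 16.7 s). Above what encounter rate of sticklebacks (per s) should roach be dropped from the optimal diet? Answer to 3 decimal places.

0.013 per s

The zero-one rule: include roach iff E₂/h₂ > λE₁/(1+λh₁). Equality gives the switch point.
λE₁h₂ = E₂ + λE₂h₁ ⇒ λ = E₂/(E₁h₂ − E₂h₁) = 7.45/(876.8 − 293.5) = 0.01277 per s.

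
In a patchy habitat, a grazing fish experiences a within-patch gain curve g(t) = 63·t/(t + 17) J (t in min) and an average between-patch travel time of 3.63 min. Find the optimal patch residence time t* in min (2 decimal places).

By the marginal value theorem, leave when the instantaneous gain rate g'(t) equals the habitat-wide average g(t)/(T + t).
g'(t) = 63·17/(t + 17)². Setting 63·17/(t+17)² = 63t/[(t+17)(3.63+t)] gives 17(3.63+t) = t(t+17), so t² = 17×3.63 = 61.71.
t* = √61.71 = 7.856 min.

7.86 min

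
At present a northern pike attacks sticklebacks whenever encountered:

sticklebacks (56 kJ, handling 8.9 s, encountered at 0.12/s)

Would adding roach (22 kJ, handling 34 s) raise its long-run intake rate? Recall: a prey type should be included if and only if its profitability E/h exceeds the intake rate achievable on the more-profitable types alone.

No

Current rate: (0.12×56)/(1 + 0.12×8.9) = 3.25 kJ/s.
Profitability of roach: 22/34 = 0.6471 kJ/s.
Since 0.6471 < R, time spent handling roach is better spent searching.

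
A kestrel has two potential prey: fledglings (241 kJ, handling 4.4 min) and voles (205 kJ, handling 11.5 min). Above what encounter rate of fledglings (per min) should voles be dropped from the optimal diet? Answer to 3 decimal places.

The zero-one rule: include voles iff E₂/h₂ > λE₁/(1+λh₁). Equality gives the switch point.
λE₁h₂ = E₂ + λE₂h₁ ⇒ λ = E₂/(E₁h₂ − E₂h₁) = 205/(2772 − 902) = 0.1097 per min.

0.110 per min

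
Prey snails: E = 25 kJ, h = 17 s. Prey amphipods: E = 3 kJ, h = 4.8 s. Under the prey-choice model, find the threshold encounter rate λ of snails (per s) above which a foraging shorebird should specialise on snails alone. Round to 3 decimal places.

The zero-one rule: include amphipods iff E₂/h₂ > λE₁/(1+λh₁). Equality gives the switch point.
λE₁h₂ = E₂ + λE₂h₁ ⇒ λ = E₂/(E₁h₂ − E₂h₁) = 3/(120 − 51) = 0.04348 per s.

0.043 per s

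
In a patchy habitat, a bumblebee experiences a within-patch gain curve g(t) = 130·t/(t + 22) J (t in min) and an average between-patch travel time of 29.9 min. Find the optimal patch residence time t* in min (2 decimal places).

Maximise g(t)/(T+t): set derivative to zero → g'(t)(T+t) = g(t).
g'(t) = 130·22/(t + 22)². Setting 130·22/(t+22)² = 130t/[(t+22)(29.9+t)] gives 22(29.9+t) = t(t+22), so t² = 22×29.9 = 657.8.
t* = √657.8 = 25.65 min.

25.65 min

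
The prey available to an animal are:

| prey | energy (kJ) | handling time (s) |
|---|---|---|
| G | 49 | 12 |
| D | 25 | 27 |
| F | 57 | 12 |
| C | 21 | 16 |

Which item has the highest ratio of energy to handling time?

F

Profitability E/h (kJ/s): G = 49/12 = 4.08, D = 25/27 = 0.926, F = 57/12 = 4.75, C = 21/16 = 1.31.
Ranked: F > G > C > D.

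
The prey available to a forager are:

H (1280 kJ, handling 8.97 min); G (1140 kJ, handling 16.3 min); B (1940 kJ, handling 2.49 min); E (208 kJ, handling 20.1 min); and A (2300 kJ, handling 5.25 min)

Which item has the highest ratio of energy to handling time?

In descending order of E/h:
B: 1940/2.49 = 779 kJ/min
A: 2300/5.25 = 438 kJ/min
H: 1280/8.97 = 143 kJ/min
G: 1140/16.3 = 69.9 kJ/min
E: 208/20.1 = 10.3 kJ/min

B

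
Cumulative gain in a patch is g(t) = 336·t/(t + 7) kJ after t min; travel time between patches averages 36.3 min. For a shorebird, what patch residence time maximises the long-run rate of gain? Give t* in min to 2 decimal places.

15.94 min

By the marginal value theorem, leave when the instantaneous gain rate g'(t) equals the habitat-wide average g(t)/(T + t).
g'(t) = 336·7/(t + 7)². Setting 336·7/(t+7)² = 336t/[(t+7)(36.3+t)] gives 7(36.3+t) = t(t+7), so t² = 7×36.3 = 254.1.
t* = √254.1 = 15.94 min.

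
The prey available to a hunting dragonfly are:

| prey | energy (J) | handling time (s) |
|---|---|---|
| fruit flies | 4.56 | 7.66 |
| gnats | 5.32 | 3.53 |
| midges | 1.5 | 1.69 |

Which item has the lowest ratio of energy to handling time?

fruit flies

Profitability E/h (J/s): fruit flies = 4.56/7.66 = 0.595, gnats = 5.32/3.53 = 1.51, midges = 1.5/1.69 = 0.888.
Ranked: gnats > midges > fruit flies.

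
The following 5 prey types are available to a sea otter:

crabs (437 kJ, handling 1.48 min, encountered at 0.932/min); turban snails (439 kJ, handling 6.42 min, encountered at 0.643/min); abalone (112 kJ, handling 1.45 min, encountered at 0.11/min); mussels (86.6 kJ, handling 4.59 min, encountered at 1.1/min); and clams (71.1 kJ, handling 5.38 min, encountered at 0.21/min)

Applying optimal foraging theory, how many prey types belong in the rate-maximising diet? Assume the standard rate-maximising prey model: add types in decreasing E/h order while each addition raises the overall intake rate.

1

Rank by E/h (kJ/min): crabs 295, abalone 77.2, turban snails 68.4, mussels 18.9, clams 13.2. Include each in turn until the next type's E/h falls below the running intake rate.
Rate on top 1: 171.2. abalone: 77.2 < 171.2 → exclude; stop.
Optimal diet: crabs — 1 of 5 types.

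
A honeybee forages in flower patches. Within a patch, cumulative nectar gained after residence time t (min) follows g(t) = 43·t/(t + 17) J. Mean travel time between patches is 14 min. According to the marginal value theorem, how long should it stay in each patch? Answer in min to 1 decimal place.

Optimal t* satisfies g'(t*) = g(t*)/(T + t*).
g'(t) = 43·17/(t + 17)². Setting 43·17/(t+17)² = 43t/[(t+17)(14+t)] gives 17(14+t) = t(t+17), so t² = 17×14 = 238.
t* = √238 = 15.43 min.

15.4 min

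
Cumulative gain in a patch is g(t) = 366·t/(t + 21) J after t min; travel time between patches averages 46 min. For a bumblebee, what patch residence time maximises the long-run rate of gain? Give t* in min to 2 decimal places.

By the marginal value theorem, leave when the instantaneous gain rate g'(t) equals the habitat-wide average g(t)/(T + t).
g'(t) = 366·21/(t + 21)². Setting 366·21/(t+21)² = 366t/[(t+21)(46+t)] gives 21(46+t) = t(t+21), so t² = 21×46 = 966.
t* = √966 = 31.08 min.

31.08 min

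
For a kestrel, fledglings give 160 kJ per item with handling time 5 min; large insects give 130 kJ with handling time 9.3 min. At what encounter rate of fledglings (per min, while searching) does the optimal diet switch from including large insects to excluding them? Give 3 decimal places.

Drop large insects once their profitability E₂/h₂ falls below the rate achievable on fledglings alone: E₂/h₂ = λE₁/(1 + λh₁).
Solve for λ: λE₁h₂ = E₂(1 + λh₁) → λ(E₁h₂ − E₂h₁) = E₂ → λ = E₂/(E₁h₂ − E₂h₁).
λ = 130/(160×9.3 − 130×5) = 130/838 = 0.1551 per min.

0.155 per min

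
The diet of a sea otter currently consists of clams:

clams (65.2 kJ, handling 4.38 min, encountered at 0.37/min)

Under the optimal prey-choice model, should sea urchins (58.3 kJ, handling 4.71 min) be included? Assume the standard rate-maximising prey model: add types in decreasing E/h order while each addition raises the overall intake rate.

Yes

Intake rate on the current diet: R = (0.37×65.2) / (1 + 0.37×4.38) = 24.12/2.621 = 9.206 kJ/min.
Profitability of sea urchins: 58.3/4.71 = 12.38 kJ/min.
Since 12.38 > R, including sea urchins increases the long-run rate.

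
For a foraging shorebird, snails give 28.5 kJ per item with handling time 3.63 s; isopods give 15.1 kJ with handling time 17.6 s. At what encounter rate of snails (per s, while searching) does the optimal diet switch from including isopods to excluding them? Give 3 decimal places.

At the threshold, the rate on snails alone equals the profitability of isopods: λ·28.5/(1 + λ·3.63) = 15.1/17.6 = 0.858.
Rearranging, λ(28.5 − 0.858×3.63) = 0.858, so λ = 0.858/25.39 = 0.0338 per s.

0.034 per s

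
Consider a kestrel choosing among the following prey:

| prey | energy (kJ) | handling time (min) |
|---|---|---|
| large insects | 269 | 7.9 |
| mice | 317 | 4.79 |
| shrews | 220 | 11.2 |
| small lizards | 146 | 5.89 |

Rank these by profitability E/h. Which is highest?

mice

Profitability E/h (kJ/min): large insects = 269/7.9 = 34.1, mice = 317/4.79 = 66.2, shrews = 220/11.2 = 19.6, small lizards = 146/5.89 = 24.8.
Ranked: mice > large insects > small lizards > shrews.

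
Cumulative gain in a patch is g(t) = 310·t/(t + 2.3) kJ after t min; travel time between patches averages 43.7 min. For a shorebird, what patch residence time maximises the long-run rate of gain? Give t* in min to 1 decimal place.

10.0 min

By the marginal value theorem, leave when the instantaneous gain rate g'(t) equals the habitat-wide average g(t)/(T + t).
g'(t) = 310·2.3/(t + 2.3)². Setting 310·2.3/(t+2.3)² = 310t/[(t+2.3)(43.7+t)] gives 2.3(43.7+t) = t(t+2.3), so t² = 2.3×43.7 = 100.5.
t* = √100.5 = 10.03 min.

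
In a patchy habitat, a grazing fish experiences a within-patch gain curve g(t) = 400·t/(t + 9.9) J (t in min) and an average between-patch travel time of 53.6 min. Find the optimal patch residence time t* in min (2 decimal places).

Optimal t* satisfies g'(t*) = g(t*)/(T + t*).
g'(t) = 400·9.9/(t + 9.9)². Setting 400·9.9/(t+9.9)² = 400t/[(t+9.9)(53.6+t)] gives 9.9(53.6+t) = t(t+9.9), so t² = 9.9×53.6 = 530.6.
t* = √530.6 = 23.04 min.

23.04 min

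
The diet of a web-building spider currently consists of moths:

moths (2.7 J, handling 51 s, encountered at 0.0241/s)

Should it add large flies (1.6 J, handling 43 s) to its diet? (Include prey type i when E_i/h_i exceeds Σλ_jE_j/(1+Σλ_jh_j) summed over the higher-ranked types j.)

Yes

On moths alone, R = ΣλE/(1+Σλh) = 0.06507/2.229 = 0.02919 J/s.
Profitability of large flies: 1.6/43 = 0.03721 J/s.
0.03721 > 0.02919, so adding large flies raises the average — include it.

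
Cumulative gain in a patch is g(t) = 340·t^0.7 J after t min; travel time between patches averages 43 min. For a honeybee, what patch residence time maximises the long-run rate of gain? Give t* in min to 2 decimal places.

Optimal t* satisfies g'(t*) = g(t*)/(T + t*).
g'(t) = 0.7·340·t^-0.3. Setting 0.7·340·t^-0.3 = 340·t^0.7/(43+t) gives 0.7(43+t) = t, so 0.30·t = 0.7×43.
t* = 0.7×43/0.30 = 100.3 min.

100.33 min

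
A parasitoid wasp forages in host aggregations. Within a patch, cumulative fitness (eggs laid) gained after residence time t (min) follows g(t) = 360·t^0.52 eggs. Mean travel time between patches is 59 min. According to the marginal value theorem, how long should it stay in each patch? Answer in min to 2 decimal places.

Maximise g(t)/(T+t): set derivative to zero → g'(t)(T+t) = g(t).
g'(t) = 0.52·360·t^-0.48. Setting 0.52·360·t^-0.48 = 360·t^0.52/(59+t) gives 0.52(59+t) = t, so 0.48·t = 0.52×59.
t* = 0.52×59/0.48 = 63.92 min.

63.92 min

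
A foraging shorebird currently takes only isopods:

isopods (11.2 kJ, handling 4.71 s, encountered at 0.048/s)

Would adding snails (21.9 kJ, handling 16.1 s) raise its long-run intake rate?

Yes

Current rate: (0.048×11.2)/(1 + 0.048×4.71) = 0.4385 kJ/s.
snails: E/h = 21.9/16.1 = 1.36 kJ/s.
1.36 > 0.4385, so adding snails raises the average — include it.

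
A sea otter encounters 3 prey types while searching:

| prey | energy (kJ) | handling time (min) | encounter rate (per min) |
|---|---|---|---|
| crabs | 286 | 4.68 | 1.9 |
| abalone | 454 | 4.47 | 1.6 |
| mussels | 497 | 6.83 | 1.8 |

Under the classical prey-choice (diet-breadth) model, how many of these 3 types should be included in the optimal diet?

E/h in descending order: abalone 102, mussels 72.8, crabs 61.1 kJ/min. The optimal diet is the largest prefix of this list for which every included type satisfies E_i/h_i > R on the types above it.
Rate on top 1: 89.11. mussels: 72.8 < 89.11 → exclude; stop.
Optimal diet: abalone — 1 of 3 types.

1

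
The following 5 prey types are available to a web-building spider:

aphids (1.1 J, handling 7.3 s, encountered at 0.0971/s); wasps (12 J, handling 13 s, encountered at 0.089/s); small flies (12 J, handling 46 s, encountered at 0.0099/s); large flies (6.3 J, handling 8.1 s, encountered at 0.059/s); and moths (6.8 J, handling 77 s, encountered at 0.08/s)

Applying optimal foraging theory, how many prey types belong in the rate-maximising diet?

Profitabilities (E/h, J/s): wasps 0.923, large flies 0.778, small flies 0.261, aphids 0.151, moths 0.0883. Add prey in this order while the next type's profitability exceeds the intake rate on those already taken.
Rate on top 1: 0.4951. large flies: 0.778 > 0.4951 → include.
Rate on top 2: 0.5464. small flies: 0.261 < 0.5464 → exclude; stop.
Optimal diet: wasps, large flies — 2 of 5 types.

2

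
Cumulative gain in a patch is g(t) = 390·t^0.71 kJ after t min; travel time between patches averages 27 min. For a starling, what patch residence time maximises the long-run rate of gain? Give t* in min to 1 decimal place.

By the marginal value theorem, leave when the instantaneous gain rate g'(t) equals the habitat-wide average g(t)/(T + t).
g'(t) = 0.71·390·t^-0.29. Setting 0.71·390·t^-0.29 = 390·t^0.71/(27+t) gives 0.71(27+t) = t, so 0.29·t = 0.71×27.
t* = 0.71×27/0.29 = 66.1 min.

66.1 min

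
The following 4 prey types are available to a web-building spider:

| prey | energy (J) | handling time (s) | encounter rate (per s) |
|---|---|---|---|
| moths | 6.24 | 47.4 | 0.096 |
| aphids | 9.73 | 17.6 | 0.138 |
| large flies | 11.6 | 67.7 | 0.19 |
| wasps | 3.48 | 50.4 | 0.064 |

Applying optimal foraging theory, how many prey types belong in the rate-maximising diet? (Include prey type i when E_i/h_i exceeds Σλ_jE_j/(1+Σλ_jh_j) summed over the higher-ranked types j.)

E/h in descending order: aphids 0.553, large flies 0.171, moths 0.132, wasps 0.069 J/s. The optimal diet is the largest prefix of this list for which every included type satisfies E_i/h_i > R on the types above it.
Rate on top 1: 0.3916. large flies: 0.171 < 0.3916 → exclude; stop.
Optimal diet: aphids — 1 of 4 types.

1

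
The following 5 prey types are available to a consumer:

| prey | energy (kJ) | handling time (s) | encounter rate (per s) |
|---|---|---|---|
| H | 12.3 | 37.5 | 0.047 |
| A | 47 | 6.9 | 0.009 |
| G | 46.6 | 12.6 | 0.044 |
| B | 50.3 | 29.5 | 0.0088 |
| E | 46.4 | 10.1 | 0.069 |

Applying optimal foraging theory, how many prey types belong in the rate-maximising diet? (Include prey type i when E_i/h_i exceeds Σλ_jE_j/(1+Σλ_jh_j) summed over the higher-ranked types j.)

E/h in descending order: A 6.81, E 4.59, G 3.7, B 1.71, H 0.328 kJ/s. The optimal diet is the largest prefix of this list for which every included type satisfies E_i/h_i > R on the types above it.
Rate on top 1: 0.3983. E: 4.59 > 0.3983 → include.
Rate on top 2: 2.061. G: 3.7 > 2.061 → include.
Rate on top 3: 2.453. B: 1.71 < 2.453 → exclude; stop.
Optimal diet: A, E, G — 3 of 5 types.

3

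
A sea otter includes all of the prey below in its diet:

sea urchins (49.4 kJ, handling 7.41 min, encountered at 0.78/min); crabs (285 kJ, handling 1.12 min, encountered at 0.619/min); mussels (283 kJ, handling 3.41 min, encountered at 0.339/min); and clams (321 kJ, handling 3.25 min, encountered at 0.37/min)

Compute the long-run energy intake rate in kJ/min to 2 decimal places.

Energy encountered per unit search time: 0.78×49.4 + 0.619×285 + 0.339×283 + 0.37×321 = 429.7 kJ/min.
Handling time per unit search time: 0.78×7.41 + 0.619×1.12 + 0.339×3.41 + 0.37×3.25 = 8.832.
Rate = 429.7/(1 + 8.832) = 43.7 kJ/min.

43.70 kJ/min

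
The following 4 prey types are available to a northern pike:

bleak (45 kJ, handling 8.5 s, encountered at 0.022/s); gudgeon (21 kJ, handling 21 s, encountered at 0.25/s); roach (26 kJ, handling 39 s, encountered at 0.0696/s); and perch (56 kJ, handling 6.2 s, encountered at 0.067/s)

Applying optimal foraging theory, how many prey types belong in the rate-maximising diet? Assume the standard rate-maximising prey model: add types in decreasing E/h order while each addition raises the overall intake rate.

E/h in descending order: perch 9.03, bleak 5.29, gudgeon 1, roach 0.667 kJ/s. The optimal diet is the largest prefix of this list for which every included type satisfies E_i/h_i > R on the types above it.
Rate on top 1: 2.651. bleak: 5.29 > 2.651 → include.
Rate on top 2: 2.959. gudgeon: 1 < 2.959 → exclude; stop.
Optimal diet: perch, bleak — 2 of 4 types.

2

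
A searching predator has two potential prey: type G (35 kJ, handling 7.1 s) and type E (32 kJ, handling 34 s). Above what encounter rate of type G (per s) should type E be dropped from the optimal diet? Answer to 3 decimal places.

0.033 per s

At the threshold, the rate on type G alone equals the profitability of type E: λ·35/(1 + λ·7.1) = 32/34 = 0.9412.
Rearranging, λ(35 − 0.9412×7.1) = 0.9412, so λ = 0.9412/28.32 = 0.03324 per s.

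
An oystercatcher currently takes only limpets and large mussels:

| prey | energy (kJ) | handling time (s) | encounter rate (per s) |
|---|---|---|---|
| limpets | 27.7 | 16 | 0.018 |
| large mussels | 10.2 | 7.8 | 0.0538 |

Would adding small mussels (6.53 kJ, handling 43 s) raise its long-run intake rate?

No

Current rate: (0.018×27.7 + 0.0538×10.2)/(1 + 0.018×16 + 0.0538×7.8) = 0.6133 kJ/s.
Profitability of small mussels: 6.53/43 = 0.1519 kJ/s.
0.1519 < 0.6133, so adding small mussels would lower the average — exclude it.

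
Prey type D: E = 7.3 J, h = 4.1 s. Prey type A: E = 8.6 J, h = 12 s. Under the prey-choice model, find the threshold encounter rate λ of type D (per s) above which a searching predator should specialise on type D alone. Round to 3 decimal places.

Drop type A once their profitability E₂/h₂ falls below the rate achievable on type D alone: E₂/h₂ = λE₁/(1 + λh₁).
Solve for λ: λE₁h₂ = E₂(1 + λh₁) → λ(E₁h₂ − E₂h₁) = E₂ → λ = E₂/(E₁h₂ − E₂h₁).
λ = 8.6/(7.3×12 − 8.6×4.1) = 8.6/52.34 = 0.1643 per s.

0.164 per s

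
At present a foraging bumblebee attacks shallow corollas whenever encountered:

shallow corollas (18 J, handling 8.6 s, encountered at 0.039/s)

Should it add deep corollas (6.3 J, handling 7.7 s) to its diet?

Current rate: (0.039×18)/(1 + 0.039×8.6) = 0.5257 J/s.
Profitability of deep corollas: 6.3/7.7 = 0.8182 J/s.
0.8182 > 0.5257, so adding deep corollas raises the average — include it.

Yes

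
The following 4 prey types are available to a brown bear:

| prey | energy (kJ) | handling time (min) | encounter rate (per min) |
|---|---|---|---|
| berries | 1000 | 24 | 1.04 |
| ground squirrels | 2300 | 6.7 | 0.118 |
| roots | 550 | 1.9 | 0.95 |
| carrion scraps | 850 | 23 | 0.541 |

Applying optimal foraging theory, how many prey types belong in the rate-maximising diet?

2

E/h in descending order: ground squirrels 343, roots 289, berries 41.7, carrion scraps 37 kJ/min. The optimal diet is the largest prefix of this list for which every included type satisfies E_i/h_i > R on the types above it.
Rate on top 1: 151.6. roots: 289 > 151.6 → include.
Rate on top 2: 220.8. berries: 41.7 < 220.8 → exclude; stop.
Optimal diet: ground squirrels, roots — 2 of 4 types.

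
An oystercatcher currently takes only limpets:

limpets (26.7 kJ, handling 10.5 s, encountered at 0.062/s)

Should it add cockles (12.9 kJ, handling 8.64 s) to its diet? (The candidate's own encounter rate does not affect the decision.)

Intake rate on the current diet: R = (0.062×26.7) / (1 + 0.062×10.5) = 1.655/1.651 = 1.003 kJ/s.
cockles: E/h = 12.9/8.64 = 1.493 kJ/s.
Since 1.493 > R, including cockles increases the long-run rate.

Yes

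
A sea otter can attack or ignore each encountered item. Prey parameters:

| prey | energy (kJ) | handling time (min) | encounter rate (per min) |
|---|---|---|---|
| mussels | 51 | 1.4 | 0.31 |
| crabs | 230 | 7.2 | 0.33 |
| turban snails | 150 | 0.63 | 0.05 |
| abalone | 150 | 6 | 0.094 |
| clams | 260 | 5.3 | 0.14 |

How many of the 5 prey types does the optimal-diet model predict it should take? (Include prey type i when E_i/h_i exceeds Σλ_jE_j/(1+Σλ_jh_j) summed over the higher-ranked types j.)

Profitabilities (E/h, kJ/min): turban snails 238, clams 49.1, mussels 36.4, crabs 31.9, abalone 25. Add prey in this order while the next type's profitability exceeds the intake rate on those already taken.
Rate on top 1: 7.271. clams: 49.1 > 7.271 → include.
Rate on top 2: 24.75. mussels: 36.4 > 24.75 → include.
Rate on top 3: 27.05. crabs: 31.9 > 27.05 → include.
Rate on top 4: 29.59. abalone: 25 < 29.59 → exclude; stop.
Optimal diet: turban snails, clams, mussels, crabs — 4 of 5 types.

4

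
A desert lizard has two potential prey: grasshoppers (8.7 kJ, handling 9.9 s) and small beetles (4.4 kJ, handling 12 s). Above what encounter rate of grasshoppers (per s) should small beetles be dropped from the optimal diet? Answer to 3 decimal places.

0.072 per s

The zero-one rule: include small beetles iff E₂/h₂ > λE₁/(1+λh₁). Equality gives the switch point.
λE₁h₂ = E₂ + λE₂h₁ ⇒ λ = E₂/(E₁h₂ − E₂h₁) = 4.4/(104.4 − 43.56) = 0.07232 per s.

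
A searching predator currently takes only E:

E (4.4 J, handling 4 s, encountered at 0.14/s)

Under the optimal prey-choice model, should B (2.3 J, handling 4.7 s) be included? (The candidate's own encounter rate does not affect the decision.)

On E alone, R = ΣλE/(1+Σλh) = 0.616/1.56 = 0.3949 J/s.
B: E/h = 2.3/4.7 = 0.4894 J/s.
0.4894 > 0.3949, so adding B raises the average — include it.

Yes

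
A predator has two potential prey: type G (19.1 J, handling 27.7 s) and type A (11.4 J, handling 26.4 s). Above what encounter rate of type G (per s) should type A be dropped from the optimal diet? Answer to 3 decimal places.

At the threshold, the rate on type G alone equals the profitability of type A: λ·19.1/(1 + λ·27.7) = 11.4/26.4 = 0.4318.
Rearranging, λ(19.1 − 0.4318×27.7) = 0.4318, so λ = 0.4318/7.139 = 0.06049 per s.

0.060 per s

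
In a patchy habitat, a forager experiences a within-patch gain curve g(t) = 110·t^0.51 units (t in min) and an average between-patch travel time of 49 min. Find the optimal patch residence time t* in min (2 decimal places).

51.00 min

By the marginal value theorem, leave when the instantaneous gain rate g'(t) equals the habitat-wide average g(t)/(T + t).
g'(t) = 0.51·110·t^-0.49. Setting 0.51·110·t^-0.49 = 110·t^0.51/(49+t) gives 0.51(49+t) = t, so 0.49·t = 0.51×49.
t* = 0.51×49/0.49 = 51 min.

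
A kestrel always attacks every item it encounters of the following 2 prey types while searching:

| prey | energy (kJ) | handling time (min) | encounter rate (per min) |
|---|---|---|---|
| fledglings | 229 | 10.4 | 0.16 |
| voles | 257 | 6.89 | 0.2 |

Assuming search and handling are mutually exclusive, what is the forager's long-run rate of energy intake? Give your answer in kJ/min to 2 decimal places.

R = Σλ_iE_i / (1 + Σλ_ih_i)
Numerator: 0.16×229 + 0.2×257 = 88.04
Denominator: 1 + 0.16×10.4 + 0.2×6.89 = 4.042
R = 88.04/4.042 = 21.78 kJ/min

21.78 kJ/min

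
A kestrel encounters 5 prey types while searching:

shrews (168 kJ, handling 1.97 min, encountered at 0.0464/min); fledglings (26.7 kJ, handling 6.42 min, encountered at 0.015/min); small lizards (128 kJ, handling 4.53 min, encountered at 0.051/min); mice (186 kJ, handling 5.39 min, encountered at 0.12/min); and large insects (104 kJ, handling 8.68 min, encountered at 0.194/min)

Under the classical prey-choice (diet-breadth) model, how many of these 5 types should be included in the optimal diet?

3

E/h in descending order: shrews 85.3, mice 34.5, small lizards 28.3, large insects 12, fledglings 4.16 kJ/min. The optimal diet is the largest prefix of this list for which every included type satisfies E_i/h_i > R on the types above it.
Rate on top 1: 7.142. mice: 34.5 > 7.142 → include.
Rate on top 2: 17.33. small lizards: 28.3 > 17.33 → include.
Rate on top 3: 18.61. large insects: 12 < 18.61 → exclude; stop.
Optimal diet: shrews, mice, small lizards — 3 of 5 types.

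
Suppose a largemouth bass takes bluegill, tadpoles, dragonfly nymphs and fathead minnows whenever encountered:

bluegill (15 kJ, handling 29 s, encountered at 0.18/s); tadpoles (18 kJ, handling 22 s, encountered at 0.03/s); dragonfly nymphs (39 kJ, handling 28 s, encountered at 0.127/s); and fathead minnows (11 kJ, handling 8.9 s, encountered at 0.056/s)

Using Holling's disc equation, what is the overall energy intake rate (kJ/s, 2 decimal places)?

R = (0.18×15 + 0.03×18 + 0.127×39 + 0.056×11) / (1 + 0.18×29 + 0.03×22 + 0.127×28 + 0.056×8.9) = 8.809/10.93 = 0.8056 kJ/s.

0.81 kJ/s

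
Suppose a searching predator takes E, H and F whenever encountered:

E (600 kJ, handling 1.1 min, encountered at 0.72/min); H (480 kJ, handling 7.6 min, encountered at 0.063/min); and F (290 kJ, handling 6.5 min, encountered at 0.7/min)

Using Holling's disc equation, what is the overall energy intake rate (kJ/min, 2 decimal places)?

97.53 kJ/min

Energy encountered per unit search time: 0.72×600 + 0.063×480 + 0.7×290 = 665.2 kJ/min.
Handling time per unit search time: 0.72×1.1 + 0.063×7.6 + 0.7×6.5 = 5.821.
Rate = 665.2/(1 + 5.821) = 97.53 kJ/min.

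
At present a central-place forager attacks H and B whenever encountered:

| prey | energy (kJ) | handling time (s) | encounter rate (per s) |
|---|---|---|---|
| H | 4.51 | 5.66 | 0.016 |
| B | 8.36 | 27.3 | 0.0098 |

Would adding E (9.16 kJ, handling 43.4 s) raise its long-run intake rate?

Intake rate on the current diet: R = (0.016×4.51 + 0.0098×8.36) / (1 + 0.016×5.66 + 0.0098×27.3) = 0.1541/1.358 = 0.1135 kJ/s.
E: E/h = 9.16/43.4 = 0.2111 kJ/s.
Since 0.2111 > R, including E increases the long-run rate.

Yes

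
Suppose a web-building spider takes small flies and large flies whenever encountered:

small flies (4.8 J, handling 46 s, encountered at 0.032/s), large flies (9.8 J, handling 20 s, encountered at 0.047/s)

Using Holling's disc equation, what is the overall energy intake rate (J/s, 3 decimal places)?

R = (0.032×4.8 + 0.047×9.8) / (1 + 0.032×46 + 0.047×20) = 0.6142/3.412 = 0.18 J/s.

0.180 J/s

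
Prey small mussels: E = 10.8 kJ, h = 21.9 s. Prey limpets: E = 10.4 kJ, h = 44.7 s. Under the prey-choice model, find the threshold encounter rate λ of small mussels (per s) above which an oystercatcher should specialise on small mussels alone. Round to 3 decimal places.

The zero-one rule: include limpets iff E₂/h₂ > λE₁/(1+λh₁). Equality gives the switch point.
λE₁h₂ = E₂ + λE₂h₁ ⇒ λ = E₂/(E₁h₂ − E₂h₁) = 10.4/(482.8 − 227.8) = 0.04078 per s.

0.041 per s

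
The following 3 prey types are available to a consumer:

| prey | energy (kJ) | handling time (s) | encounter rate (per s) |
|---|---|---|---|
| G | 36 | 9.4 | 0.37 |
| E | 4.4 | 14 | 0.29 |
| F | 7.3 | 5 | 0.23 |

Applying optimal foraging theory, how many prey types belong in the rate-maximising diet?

E/h in descending order: G 3.83, F 1.46, E 0.314 kJ/s. The optimal diet is the largest prefix of this list for which every included type satisfies E_i/h_i > R on the types above it.
Rate on top 1: 2.975. F: 1.46 < 2.975 → exclude; stop.
Optimal diet: G — 1 of 3 types.

1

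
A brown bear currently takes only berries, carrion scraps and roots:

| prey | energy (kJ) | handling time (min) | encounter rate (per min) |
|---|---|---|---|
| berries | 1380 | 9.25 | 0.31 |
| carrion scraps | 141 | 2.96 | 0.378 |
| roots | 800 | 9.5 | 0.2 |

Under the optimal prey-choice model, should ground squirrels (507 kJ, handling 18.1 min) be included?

No

Current rate: (0.31×1380 + 0.378×141 + 0.2×800)/(1 + 0.31×9.25 + 0.378×2.96 + 0.2×9.5) = 93.1 kJ/min.
ground squirrels: E/h = 507/18.1 = 28.01 kJ/min.
28.01 < 93.1, so adding ground squirrels would lower the average — exclude it.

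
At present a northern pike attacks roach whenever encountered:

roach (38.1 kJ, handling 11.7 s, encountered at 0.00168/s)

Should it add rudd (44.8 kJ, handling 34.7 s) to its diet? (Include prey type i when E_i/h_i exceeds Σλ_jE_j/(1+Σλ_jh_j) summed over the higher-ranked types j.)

Intake rate on the current diet: R = (0.00168×38.1) / (1 + 0.00168×11.7) = 0.06401/1.02 = 0.06277 kJ/s.
rudd: E/h = 44.8/34.7 = 1.291 kJ/s.
Since 1.291 > R, including rudd increases the long-run rate.

Yes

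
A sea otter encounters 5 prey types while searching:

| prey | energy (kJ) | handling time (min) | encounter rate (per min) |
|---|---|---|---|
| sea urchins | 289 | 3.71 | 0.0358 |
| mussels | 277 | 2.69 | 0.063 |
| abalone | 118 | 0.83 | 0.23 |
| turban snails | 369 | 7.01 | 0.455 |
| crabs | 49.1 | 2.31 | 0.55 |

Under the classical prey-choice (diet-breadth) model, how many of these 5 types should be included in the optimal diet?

4

Profitabilities (E/h, kJ/min): abalone 142, mussels 103, sea urchins 77.9, turban snails 52.6, crabs 21.3. Add prey in this order while the next type's profitability exceeds the intake rate on those already taken.
Rate on top 1: 22.79. mussels: 103 > 22.79 → include.
Rate on top 2: 32.78. sea urchins: 77.9 > 32.78 → include.
Rate on top 3: 36.79. turban snails: 52.6 > 36.79 → include.
Rate on top 4: 47.59. crabs: 21.3 < 47.59 → exclude; stop.
Optimal diet: abalone, mussels, sea urchins, turban snails — 4 of 5 types.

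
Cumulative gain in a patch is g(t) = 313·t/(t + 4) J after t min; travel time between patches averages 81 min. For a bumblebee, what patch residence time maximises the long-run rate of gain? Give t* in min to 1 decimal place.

Maximise g(t)/(T+t): set derivative to zero → g'(t)(T+t) = g(t).
g'(t) = 313·4/(t + 4)². Setting 313·4/(t+4)² = 313t/[(t+4)(81+t)] gives 4(81+t) = t(t+4), so t² = 4×81 = 324.
t* = √324 = 18 min.

18.0 min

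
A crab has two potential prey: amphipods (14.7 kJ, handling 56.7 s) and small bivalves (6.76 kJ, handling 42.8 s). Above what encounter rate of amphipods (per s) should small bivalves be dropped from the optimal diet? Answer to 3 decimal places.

0.027 per s

Drop small bivalves once their profitability E₂/h₂ falls below the rate achievable on amphipods alone: E₂/h₂ = λE₁/(1 + λh₁).
Solve for λ: λE₁h₂ = E₂(1 + λh₁) → λ(E₁h₂ − E₂h₁) = E₂ → λ = E₂/(E₁h₂ − E₂h₁).
λ = 6.76/(14.7×42.8 − 6.76×56.7) = 6.76/245.9 = 0.02749 per s.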